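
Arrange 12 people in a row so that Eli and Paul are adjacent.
Treat as block: (12-1)! × 2! = 39916800 × 2 = 79833600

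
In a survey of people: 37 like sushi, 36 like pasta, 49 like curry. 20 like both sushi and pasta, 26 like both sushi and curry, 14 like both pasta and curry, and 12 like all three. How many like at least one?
|A∪B∪C| = 37+36+49-20-26-14+12 = 74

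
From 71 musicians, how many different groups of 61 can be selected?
C(71,61) = 71!/(61!×10!) = 461738052776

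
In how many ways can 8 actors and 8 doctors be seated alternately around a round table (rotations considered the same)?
Fix one of the actors: (8-1)! ways for the remaining actors, × 8! ways for the doctors = 5040 × 40320 = 203212800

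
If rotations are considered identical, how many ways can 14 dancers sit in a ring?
Circular: fix one position, arrange the rest. (14-1)! = 6227020800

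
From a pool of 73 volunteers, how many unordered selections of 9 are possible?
C(73,9) = 73!/(9!×64!) = 97082021465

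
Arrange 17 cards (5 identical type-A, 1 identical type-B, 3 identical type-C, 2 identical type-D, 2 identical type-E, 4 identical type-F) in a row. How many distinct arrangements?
17! / (5! × 1! × 3! × 2! × 2! × 4!) = 5145940800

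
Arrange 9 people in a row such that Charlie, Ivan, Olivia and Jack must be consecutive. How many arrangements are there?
Treat the 4 as one block: (9-4+1)! × 4! = 720 × 24 = 17280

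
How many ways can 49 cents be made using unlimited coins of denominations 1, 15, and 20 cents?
Coefficient of x^49 in 1/(1-x^1) · 1/(1-x^15) · 1/(1-x^20). Case on j = number of 20-cent coins (j = 0..2); remainder r = 49 - 20j is made from {1,15} in ⌊r/15⌋+1 ways. r = 49, 29, 9 → 4 + 2 + 1 = 7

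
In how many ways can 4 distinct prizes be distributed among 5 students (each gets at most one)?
P(5,4) = 5!/(5-4)! = 120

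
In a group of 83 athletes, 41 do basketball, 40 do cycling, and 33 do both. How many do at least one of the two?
|A∪B| = |A| + |B| - |A∩B| = 41 + 40 - 33 = 48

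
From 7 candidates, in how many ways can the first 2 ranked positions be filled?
P(7,2) = 7!/(7-2)! = 42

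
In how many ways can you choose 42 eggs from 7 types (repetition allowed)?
C(42+7-1, 7-1) = C(48, 6) = 12271512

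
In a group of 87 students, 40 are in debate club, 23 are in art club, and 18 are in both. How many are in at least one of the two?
|A∪B| = |A| + |B| - |A∩B| = 40 + 23 - 18 = 45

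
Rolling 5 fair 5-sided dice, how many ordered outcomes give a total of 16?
Coefficient of x^16 in (x + x² + ... + x^5)^5. By inclusion-exclusion on dice exceeding 5: Σ_j (-1)^j C(5,j)·C(16-1-5j, 4) = C(5,0)·C(15,4) - C(5,1)·C(10,4) + C(5,2)·C(5,4) = 1·1365 - 5·210 + 10·5 = 365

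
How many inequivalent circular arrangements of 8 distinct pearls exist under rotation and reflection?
(8-1)!/2 = 5040/2 = 2520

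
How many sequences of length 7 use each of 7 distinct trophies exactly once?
7! = 5040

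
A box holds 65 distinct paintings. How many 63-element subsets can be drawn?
C(65,63) = 65!/(63!×2!) = 2080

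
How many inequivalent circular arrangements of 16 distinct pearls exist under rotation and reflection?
(16-1)!/2 = 1307674368000/2 = 653837184000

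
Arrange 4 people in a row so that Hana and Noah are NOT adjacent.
Total - adjacent = 4! - (4-1)!×2 = 24 - 12 = 12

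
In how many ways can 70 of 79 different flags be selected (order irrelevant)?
C(79,70) = 79!/(70!×9!) = 205811513765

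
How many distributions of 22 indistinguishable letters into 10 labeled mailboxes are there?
C(22+10-1, 10-1) = C(31, 9) = 20160075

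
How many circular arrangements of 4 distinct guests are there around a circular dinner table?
Circular: fix one position, arrange the rest. (4-1)! = 6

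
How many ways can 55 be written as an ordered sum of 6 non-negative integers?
C(55+6-1, 6-1) = C(60, 5) = 5461512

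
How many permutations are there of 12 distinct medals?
12! = 479001600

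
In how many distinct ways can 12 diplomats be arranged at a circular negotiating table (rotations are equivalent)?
Circular: fix one position, arrange the rest. (12-1)! = 39916800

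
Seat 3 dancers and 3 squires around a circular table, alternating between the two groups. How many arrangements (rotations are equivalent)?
Fix one of the dancers: (3-1)! ways for the remaining dancers, × 3! ways for the squires = 2 × 6 = 12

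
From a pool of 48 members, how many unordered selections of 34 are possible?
C(48,34) = 48!/(34!×14!) = 482320623240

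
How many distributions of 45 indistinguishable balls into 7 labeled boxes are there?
C(45+7-1, 7-1) = C(51, 6) = 18009460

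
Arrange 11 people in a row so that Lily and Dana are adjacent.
Treat as block: (11-1)! × 2! = 3628800 × 2 = 7257600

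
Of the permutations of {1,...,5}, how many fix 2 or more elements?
Exactly j fixed points: C(5,j)·!(5-j); sum over j ≥ 2 (derangement numbers via !m = (m-1)·(!(m-1) + !(m-2)): !0..!3 = 1, 0, 1, 2). Σ_{j=2}^{5} C(5,j)·!(5-j) = C(5,2)·!3 + C(5,3)·!2 + C(5,4)·!1 + C(5,5)·!0 = 10·2 + 10·1 + 5·0 + 1·1 = 31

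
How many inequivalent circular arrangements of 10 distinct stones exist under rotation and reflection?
(10-1)!/2 = 362880/2 = 181440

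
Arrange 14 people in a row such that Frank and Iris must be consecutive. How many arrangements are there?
Treat the 2 as one block: (14-2+1)! × 2! = 6227020800 × 2 = 12454041600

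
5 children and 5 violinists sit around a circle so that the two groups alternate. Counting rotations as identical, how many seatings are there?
Fix one of the children: (5-1)! ways for the remaining children, × 5! ways for the violinists = 24 × 120 = 2880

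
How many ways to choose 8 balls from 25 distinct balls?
C(25,8) = 25!/(8!×17!) = 1081575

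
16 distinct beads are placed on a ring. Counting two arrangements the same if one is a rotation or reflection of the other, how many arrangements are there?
(16-1)!/2 = 1307674368000/2 = 653837184000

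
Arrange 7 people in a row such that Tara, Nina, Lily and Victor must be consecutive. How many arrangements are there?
Treat the 4 as one block: (7-4+1)! × 4! = 24 × 24 = 576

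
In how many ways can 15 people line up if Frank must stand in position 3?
Fix one position: (15-1)! = 87178291200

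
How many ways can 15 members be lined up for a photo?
15! = 1307674368000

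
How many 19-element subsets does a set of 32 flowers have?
C(32,19) = 32!/(19!×13!) = 347373600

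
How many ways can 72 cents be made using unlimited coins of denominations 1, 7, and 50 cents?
Coefficient of x^72 in 1/(1-x^1) · 1/(1-x^7) · 1/(1-x^50). Case on j = number of 50-cent coins (j = 0..1); remainder r = 72 - 50j is made from {1,7} in ⌊r/7⌋+1 ways. r = 72, 22 → 11 + 4 = 15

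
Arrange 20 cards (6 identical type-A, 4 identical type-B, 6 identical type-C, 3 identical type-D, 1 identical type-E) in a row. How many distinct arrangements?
20! / (6! × 4! × 6! × 3! × 1!) = 32590958400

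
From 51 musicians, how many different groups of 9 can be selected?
C(51,9) = 51!/(9!×42!) = 3042312350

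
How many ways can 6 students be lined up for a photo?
6! = 720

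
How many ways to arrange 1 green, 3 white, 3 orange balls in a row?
7! / (1! × 3! × 3!) = 140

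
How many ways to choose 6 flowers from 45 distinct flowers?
C(45,6) = 45!/(6!×39!) = 8145060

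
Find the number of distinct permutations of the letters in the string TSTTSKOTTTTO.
12! / (7! × 1! × 2! × 2!) = 23760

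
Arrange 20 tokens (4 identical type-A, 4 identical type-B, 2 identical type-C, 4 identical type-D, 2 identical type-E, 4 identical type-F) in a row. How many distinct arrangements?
20! / (4! × 4! × 2! × 4! × 2! × 4!) = 1833241410000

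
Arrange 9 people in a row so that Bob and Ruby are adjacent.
Treat as block: (9-1)! × 2! = 40320 × 2 = 80640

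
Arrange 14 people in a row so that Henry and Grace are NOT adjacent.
Total - adjacent = 14! - (14-1)!×2 = 87178291200 - 12454041600 = 74724249600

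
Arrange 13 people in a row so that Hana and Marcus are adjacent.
Treat as block: (13-1)! × 2! = 479001600 × 2 = 958003200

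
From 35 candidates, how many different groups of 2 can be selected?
C(35,2) = 35!/(2!×33!) = 595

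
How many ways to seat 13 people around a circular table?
Circular: fix one position, arrange the rest. (13-1)! = 479001600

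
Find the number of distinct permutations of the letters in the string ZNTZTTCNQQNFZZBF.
16! / (1! × 3! × 4! × 2! × 3! × 2! × 1!) = 6054048000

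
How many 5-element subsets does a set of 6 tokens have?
C(6,5) = 6!/(5!×1!) = 6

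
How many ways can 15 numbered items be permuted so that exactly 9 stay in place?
Choose the 9 fixed points C(15,9) = 5005, derange the rest: !6 = Σ_{j=0}^{6} (-1)^j·6!/j! = 720 - 720 + 360 - 120 + 30 - 6 + 1 = 265. Product = 5005 × 265 = 1326325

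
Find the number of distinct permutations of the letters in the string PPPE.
4! / (1! × 3!) = 4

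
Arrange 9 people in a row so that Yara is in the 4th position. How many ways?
Fix one position: (9-1)! = 40320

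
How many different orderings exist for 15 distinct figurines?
15! = 1307674368000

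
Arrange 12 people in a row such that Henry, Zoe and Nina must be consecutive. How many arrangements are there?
Treat the 3 as one block: (12-3+1)! × 3! = 3628800 × 6 = 21772800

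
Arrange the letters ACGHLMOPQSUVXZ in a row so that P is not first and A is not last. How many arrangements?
By inclusion-exclusion: 14! - 2×(14-1)! + (14-2)! = 87178291200 - 12454041600 + 479001600 = 75203251200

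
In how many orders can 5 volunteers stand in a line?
5! = 120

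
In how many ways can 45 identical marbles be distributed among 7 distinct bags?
C(45+7-1, 7-1) = C(51, 6) = 18009460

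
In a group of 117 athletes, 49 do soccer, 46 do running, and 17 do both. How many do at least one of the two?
|A∪B| = |A| + |B| - |A∩B| = 49 + 46 - 17 = 78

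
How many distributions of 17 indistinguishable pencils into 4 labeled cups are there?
C(17+4-1, 4-1) = C(20, 3) = 1140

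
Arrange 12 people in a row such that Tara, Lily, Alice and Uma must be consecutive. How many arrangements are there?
Treat the 4 as one block: (12-4+1)! × 4! = 362880 × 24 = 8709120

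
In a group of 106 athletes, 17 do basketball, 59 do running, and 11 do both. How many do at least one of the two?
|A∪B| = |A| + |B| - |A∩B| = 17 + 59 - 11 = 65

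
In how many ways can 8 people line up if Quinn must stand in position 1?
Fix one position: (8-1)! = 5040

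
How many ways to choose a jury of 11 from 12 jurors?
C(12,11) = 12!/(11!×1!) = 12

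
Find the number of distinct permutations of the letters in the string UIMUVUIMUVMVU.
13! / (3! × 3! × 5! × 2!) = 720720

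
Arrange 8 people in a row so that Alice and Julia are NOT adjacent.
Total - adjacent = 8! - (8-1)!×2 = 40320 - 10080 = 30240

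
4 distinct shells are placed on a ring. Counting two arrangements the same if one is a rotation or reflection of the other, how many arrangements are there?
(4-1)!/2 = 6/2 = 3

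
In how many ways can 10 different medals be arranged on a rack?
10! = 3628800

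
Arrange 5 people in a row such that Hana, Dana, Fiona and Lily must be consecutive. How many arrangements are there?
Treat the 4 as one block: (5-4+1)! × 4! = 2 × 24 = 48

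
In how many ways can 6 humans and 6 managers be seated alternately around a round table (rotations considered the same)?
Fix one of the humans: (6-1)! ways for the remaining humans, × 6! ways for the managers = 120 × 720 = 86400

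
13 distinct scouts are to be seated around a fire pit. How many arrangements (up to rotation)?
Circular: fix one position, arrange the rest. (13-1)! = 479001600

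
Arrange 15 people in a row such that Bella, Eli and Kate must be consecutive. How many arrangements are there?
Treat the 3 as one block: (15-3+1)! × 3! = 6227020800 × 6 = 37362124800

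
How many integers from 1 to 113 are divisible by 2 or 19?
⌊113/2⌋ + ⌊113/19⌋ - ⌊113/38⌋ = 56 + 5 - 2 = 59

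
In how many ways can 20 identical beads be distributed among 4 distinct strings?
C(20+4-1, 4-1) = C(23, 3) = 1771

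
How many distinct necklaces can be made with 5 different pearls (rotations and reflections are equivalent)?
(5-1)!/2 = 24/2 = 12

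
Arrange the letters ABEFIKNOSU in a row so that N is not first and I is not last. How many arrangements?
By inclusion-exclusion: 10! - 2×(10-1)! + (10-2)! = 3628800 - 725760 + 40320 = 2943360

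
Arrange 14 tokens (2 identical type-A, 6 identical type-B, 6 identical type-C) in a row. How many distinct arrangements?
14! / (2! × 6! × 6!) = 84084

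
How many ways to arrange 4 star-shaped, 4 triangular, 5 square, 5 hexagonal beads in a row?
18! / (4! × 4! × 5! × 5!) = 771891120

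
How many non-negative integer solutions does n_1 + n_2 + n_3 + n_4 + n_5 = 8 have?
C(8+5-1, 5-1) = C(12, 4) = 495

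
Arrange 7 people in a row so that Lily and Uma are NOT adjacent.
Total - adjacent = 7! - (7-1)!×2 = 5040 - 1440 = 3600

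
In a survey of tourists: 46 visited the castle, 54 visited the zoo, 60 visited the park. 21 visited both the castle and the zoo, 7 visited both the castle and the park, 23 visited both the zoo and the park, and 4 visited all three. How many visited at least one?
|A∪B∪C| = 46+54+60-21-7-23+4 = 113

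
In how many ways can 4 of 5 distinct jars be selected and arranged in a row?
P(5,4) = 5!/(5-4)! = 120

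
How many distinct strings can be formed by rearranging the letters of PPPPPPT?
7! / (1! × 6!) = 7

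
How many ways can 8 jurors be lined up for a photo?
8! = 40320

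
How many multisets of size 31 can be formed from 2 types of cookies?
C(31+2-1, 2-1) = C(32, 1) = 32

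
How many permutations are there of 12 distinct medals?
12! = 479001600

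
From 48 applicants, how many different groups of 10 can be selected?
C(48,10) = 48!/(10!×38!) = 6540715896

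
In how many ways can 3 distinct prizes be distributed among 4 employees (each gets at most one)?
P(4,3) = 4!/(4-3)! = 24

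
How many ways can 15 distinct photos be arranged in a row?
15! = 1307674368000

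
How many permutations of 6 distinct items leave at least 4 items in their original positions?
Exactly j fixed points: C(6,j)·!(6-j); sum over j ≥ 4 (derangement numbers via !m = (m-1)·(!(m-1) + !(m-2)): !0..!2 = 1, 0, 1). Σ_{j=4}^{6} C(6,j)·!(6-j) = C(6,4)·!2 + C(6,5)·!1 + C(6,6)·!0 = 15·1 + 6·0 + 1·1 = 16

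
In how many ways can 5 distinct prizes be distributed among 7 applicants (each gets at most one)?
P(7,5) = 7!/(7-5)! = 2520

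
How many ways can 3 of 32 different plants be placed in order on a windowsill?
P(32,3) = 32!/(32-3)! = 29760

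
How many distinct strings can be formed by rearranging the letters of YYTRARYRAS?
10! / (3! × 2! × 1! × 3! × 1!) = 50400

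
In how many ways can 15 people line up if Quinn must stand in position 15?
Fix one position: (15-1)! = 87178291200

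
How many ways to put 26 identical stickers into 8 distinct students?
C(26+8-1, 8-1) = C(33, 7) = 4272048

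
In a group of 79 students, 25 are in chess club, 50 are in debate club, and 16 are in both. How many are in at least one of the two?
|A∪B| = |A| + |B| - |A∩B| = 25 + 50 - 16 = 59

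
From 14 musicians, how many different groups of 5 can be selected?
C(14,5) = 14!/(5!×9!) = 2002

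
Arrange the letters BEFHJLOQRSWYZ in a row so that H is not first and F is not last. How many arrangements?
By inclusion-exclusion: 13! - 2×(13-1)! + (13-2)! = 6227020800 - 958003200 + 39916800 = 5308934400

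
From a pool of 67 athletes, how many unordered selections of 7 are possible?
C(67,7) = 67!/(7!×60!) = 869648208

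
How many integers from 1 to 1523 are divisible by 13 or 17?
⌊1523/13⌋ + ⌊1523/17⌋ - ⌊1523/221⌋ = 117 + 89 - 6 = 200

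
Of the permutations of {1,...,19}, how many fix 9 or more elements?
Exactly j fixed points: C(19,j)·!(19-j); sum over j ≥ 9 (derangement numbers via !m = (m-1)·(!(m-1) + !(m-2)): !0..!10 = 1, 0, 1, 2, 9, 44, 265, 1854, 14833, 133496, 1334961). Σ_{j=9}^{19} C(19,j)·!(19-j) = C(19,9)·!10 + C(19,10)·!9 + C(19,11)·!8 + C(19,12)·!7 + C(19,13)·!6 + C(19,14)·!5 + C(19,15)·!4 + C(19,16)·!3 + C(19,17)·!2 + C(19,18)·!1 + C(19,19)·!0 = 92378·1334961 + 92378·133496 + 75582·14833 + 50388·1854 + 27132·265 + 11628·44 + 3876·9 + 969·2 + 171·1 + 19·0 + 1·1 = 136875386510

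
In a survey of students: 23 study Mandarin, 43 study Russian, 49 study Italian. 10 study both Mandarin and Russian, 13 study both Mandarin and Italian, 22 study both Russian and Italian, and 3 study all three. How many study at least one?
|A∪B∪C| = 23+43+49-10-13-22+3 = 73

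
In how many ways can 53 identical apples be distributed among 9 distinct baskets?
C(53+9-1, 9-1) = C(61, 8) = 2944827765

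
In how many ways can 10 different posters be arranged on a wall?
10! = 3628800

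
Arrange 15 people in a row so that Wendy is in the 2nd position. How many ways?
Fix one position: (15-1)! = 87178291200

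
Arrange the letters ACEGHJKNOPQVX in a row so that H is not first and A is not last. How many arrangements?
By inclusion-exclusion: 13! - 2×(13-1)! + (13-2)! = 6227020800 - 958003200 + 39916800 = 5308934400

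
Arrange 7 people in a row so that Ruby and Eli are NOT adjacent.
Total - adjacent = 7! - (7-1)!×2 = 5040 - 1440 = 3600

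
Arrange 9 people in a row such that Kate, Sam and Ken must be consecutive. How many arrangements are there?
Treat the 3 as one block: (9-3+1)! × 3! = 5040 × 6 = 30240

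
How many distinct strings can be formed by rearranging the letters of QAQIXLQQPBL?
11! / (1! × 2! × 1! × 1! × 1! × 1! × 4!) = 831600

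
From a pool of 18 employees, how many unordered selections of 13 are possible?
C(18,13) = 18!/(13!×5!) = 8568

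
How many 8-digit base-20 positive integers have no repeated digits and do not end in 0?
Last digit: 19 nonzero choices. First digit: 18 (nonzero, ≠last). Middle 6: P(18,6) = 13366080. Total = 4571199360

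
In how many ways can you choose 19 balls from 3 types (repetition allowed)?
C(19+3-1, 3-1) = C(21, 2) = 210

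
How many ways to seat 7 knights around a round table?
Circular: fix one position, arrange the rest. (7-1)! = 720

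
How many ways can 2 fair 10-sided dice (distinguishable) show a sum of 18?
Coefficient of x^18 in (x + x² + ... + x^10)^2. By inclusion-exclusion on dice exceeding 10: Σ_j (-1)^j C(2,j)·C(18-1-10j, 1) = C(2,0)·C(17,1) - C(2,1)·C(7,1) = 1·17 - 2·7 = 3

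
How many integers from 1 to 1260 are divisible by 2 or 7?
⌊1260/2⌋ + ⌊1260/7⌋ - ⌊1260/14⌋ = 630 + 180 - 90 = 720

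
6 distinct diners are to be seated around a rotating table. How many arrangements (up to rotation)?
Circular: fix one position, arrange the rest. (6-1)! = 120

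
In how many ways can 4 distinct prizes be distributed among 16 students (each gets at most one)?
P(16,4) = 16!/(16-4)! = 43680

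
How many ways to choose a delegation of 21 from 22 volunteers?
C(22,21) = 22!/(21!×1!) = 22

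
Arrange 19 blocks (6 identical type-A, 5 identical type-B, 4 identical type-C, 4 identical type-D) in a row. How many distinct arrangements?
19! / (6! × 5! × 4! × 4!) = 2444321880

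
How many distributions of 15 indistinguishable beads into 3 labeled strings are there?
C(15+3-1, 3-1) = C(17, 2) = 136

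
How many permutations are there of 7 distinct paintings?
7! = 5040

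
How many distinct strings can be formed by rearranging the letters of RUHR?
4! / (1! × 2! × 1!) = 12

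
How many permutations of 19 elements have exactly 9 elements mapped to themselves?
Choose the 9 fixed points C(19,9) = 92378, derange the rest: !10 = Σ_{j=0}^{10} (-1)^j·10!/j! = 3628800 - 3628800 + 1814400 - 604800 + 151200 - 30240 + 5040 - 720 + 90 - 10 + 1 = 1334961. Product = 92378 × 1334961 = 123321027258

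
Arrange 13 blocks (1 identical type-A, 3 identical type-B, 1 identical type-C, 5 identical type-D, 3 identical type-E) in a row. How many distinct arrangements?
13! / (1! × 3! × 1! × 5! × 3!) = 1441440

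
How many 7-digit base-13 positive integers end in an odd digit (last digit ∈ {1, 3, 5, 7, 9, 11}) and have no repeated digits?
Last∈{1,3,5,7,9,11}. Last=0: 0. Last nonzero: 6×11×P(11,5) = 3659040. Total = 3659040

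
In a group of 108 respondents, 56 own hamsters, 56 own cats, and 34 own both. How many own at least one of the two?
|A∪B| = |A| + |B| - |A∩B| = 56 + 56 - 34 = 78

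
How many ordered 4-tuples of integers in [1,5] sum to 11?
Coefficient of x^11 in (x + x² + ... + x^5)^4. By inclusion-exclusion on dice exceeding 5: Σ_j (-1)^j C(4,j)·C(11-1-5j, 3) = C(4,0)·C(10,3) - C(4,1)·C(5,3) = 1·120 - 4·10 = 80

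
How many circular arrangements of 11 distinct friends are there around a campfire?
Circular: fix one position, arrange the rest. (11-1)! = 3628800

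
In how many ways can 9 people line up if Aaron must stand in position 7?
Fix one position: (9-1)! = 40320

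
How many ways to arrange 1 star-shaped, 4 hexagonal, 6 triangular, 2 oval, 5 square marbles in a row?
18! / (1! × 4! × 6! × 2! × 5!) = 1543782240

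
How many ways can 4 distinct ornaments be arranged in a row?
4! = 24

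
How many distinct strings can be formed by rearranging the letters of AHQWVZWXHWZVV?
13! / (3! × 1! × 1! × 2! × 1! × 3! × 2!) = 43243200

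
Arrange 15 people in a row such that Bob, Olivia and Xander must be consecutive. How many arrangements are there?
Treat the 3 as one block: (15-3+1)! × 3! = 6227020800 × 6 = 37362124800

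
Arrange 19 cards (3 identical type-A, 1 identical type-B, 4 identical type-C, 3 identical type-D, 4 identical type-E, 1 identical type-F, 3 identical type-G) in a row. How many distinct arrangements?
19! / (3! × 1! × 4! × 3! × 4! × 1! × 3!) = 977728752000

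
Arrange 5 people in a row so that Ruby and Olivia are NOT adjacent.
Total - adjacent = 5! - (5-1)!×2 = 120 - 48 = 72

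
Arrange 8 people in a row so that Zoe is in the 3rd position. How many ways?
Fix one position: (8-1)! = 5040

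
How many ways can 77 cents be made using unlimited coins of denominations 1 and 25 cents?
Coefficient of x^77 in 1/(1-x^1) · 1/(1-x^25). Use j coins of 25 for j = 0..⌊77/25⌋ = 3, the rest in 1s: 3 + 1 = 4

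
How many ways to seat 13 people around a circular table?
Circular: fix one position, arrange the rest. (13-1)! = 479001600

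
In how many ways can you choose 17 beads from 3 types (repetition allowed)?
C(17+3-1, 3-1) = C(19, 2) = 171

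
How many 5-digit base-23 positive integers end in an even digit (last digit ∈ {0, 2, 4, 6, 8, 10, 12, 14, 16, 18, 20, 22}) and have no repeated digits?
Last∈{0,2,4,6,8,10,12,14,16,18,20,22}. Last=0: 175560. Last nonzero: 11×21×P(21,3) = 1843380. Total = 2018940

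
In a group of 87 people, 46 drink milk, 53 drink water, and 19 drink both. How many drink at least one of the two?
|A∪B| = |A| + |B| - |A∩B| = 46 + 53 - 19 = 80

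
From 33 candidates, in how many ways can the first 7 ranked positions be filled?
P(33,7) = 33!/(33-7)! = 21531121920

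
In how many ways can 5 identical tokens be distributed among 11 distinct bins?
C(5+11-1, 11-1) = C(15, 10) = 3003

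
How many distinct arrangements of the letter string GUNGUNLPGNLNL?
13! / (2! × 4! × 1! × 3! × 3!) = 3603600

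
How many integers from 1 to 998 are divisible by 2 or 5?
⌊998/2⌋ + ⌊998/5⌋ - ⌊998/10⌋ = 499 + 199 - 99 = 599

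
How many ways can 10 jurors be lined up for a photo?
10! = 3628800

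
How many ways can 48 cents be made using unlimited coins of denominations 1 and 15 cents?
Coefficient of x^48 in 1/(1-x^1) · 1/(1-x^15). Use j coins of 15 for j = 0..⌊48/15⌋ = 3, the rest in 1s: 3 + 1 = 4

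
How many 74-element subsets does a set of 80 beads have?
C(80,74) = 80!/(74!×6!) = 300500200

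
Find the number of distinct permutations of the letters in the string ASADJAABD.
9! / (2! × 4! × 1! × 1! × 1!) = 7560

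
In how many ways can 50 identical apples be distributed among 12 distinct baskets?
C(50+12-1, 12-1) = C(61, 11) = 418094152866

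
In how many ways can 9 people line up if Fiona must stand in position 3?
Fix one position: (9-1)! = 40320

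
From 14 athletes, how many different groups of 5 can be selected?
C(14,5) = 14!/(5!×9!) = 2002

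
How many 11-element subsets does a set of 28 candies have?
C(28,11) = 28!/(11!×17!) = 21474180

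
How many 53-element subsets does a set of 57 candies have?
C(57,53) = 57!/(53!×4!) = 395010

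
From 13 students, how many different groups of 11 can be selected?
C(13,11) = 13!/(11!×2!) = 78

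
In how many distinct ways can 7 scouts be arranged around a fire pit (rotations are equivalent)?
Circular: fix one position, arrange the rest. (7-1)! = 720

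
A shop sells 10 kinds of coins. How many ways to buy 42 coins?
C(42+10-1, 10-1) = C(51, 9) = 3042312350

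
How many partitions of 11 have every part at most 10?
Let r_j(i) = number of partitions of i into parts ≤ j, for i = 0..11. r_1(i) = 1 for all i; r_j(i) = r_{j-1}(i) + r_j(i-j). Rows j = 2..10: ≤2: 1 1 2 2 3 3 4 4 5 5 6 6; ≤3: 1 1 2 3 4 5 7 8 10 12 14 16; ≤4: 1 1 2 3 5 6 9 11 15 18 23 27; ≤5: 1 1 2 3 5 7 10 13 18 23 30 37; ≤6: 1 1 2 3 5 7 11 14 20 26 35 44; ≤7: 1 1 2 3 5 7 11 15 21 28 38 49; ≤8: 1 1 2 3 5 7 11 15 22 29 40 52; ≤9: 1 1 2 3 5 7 11 15 22 30 41 54; ≤10: 1 1 2 3 5 7 11 15 22 30 42 55. r_10(11) = 55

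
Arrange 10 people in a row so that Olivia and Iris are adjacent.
Treat as block: (10-1)! × 2! = 362880 × 2 = 725760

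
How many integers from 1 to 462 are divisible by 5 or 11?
⌊462/5⌋ + ⌊462/11⌋ - ⌊462/55⌋ = 92 + 42 - 8 = 126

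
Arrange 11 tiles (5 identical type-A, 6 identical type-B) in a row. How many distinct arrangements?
11! / (5! × 6!) = 462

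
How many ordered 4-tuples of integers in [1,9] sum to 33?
Coefficient of x^33 in (x + x² + ... + x^9)^4. By inclusion-exclusion on dice exceeding 9: Σ_j (-1)^j C(4,j)·C(33-1-9j, 3) = C(4,0)·C(32,3) - C(4,1)·C(23,3) + C(4,2)·C(14,3) - C(4,3)·C(5,3) = 1·4960 - 4·1771 + 6·364 - 4·10 = 20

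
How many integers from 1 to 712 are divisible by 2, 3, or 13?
⌊712/2⌋+⌊712/3⌋+⌊712/13⌋ - ⌊712/6⌋-⌊712/26⌋-⌊712/39⌋ + ⌊712/78⌋ = 356+237+54 - 118-27-18 + 9 = 493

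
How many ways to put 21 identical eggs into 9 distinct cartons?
C(21+9-1, 9-1) = C(29, 8) = 4292145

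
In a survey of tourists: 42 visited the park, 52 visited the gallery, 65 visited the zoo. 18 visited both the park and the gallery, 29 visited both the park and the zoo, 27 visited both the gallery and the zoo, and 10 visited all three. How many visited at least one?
|A∪B∪C| = 42+52+65-18-29-27+10 = 95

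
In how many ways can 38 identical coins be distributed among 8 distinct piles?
C(38+8-1, 8-1) = C(45, 7) = 45379620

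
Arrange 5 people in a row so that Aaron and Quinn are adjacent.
Treat as block: (5-1)! × 2! = 24 × 2 = 48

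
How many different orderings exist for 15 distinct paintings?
15! = 1307674368000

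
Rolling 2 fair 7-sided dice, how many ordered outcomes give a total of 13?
Coefficient of x^13 in (x + x² + ... + x^7)^2. By inclusion-exclusion on dice exceeding 7: Σ_j (-1)^j C(2,j)·C(13-1-7j, 1) = C(2,0)·C(12,1) - C(2,1)·C(5,1) = 1·12 - 2·5 = 2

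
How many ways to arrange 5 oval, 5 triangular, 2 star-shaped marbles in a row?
12! / (5! × 5! × 2!) = 16632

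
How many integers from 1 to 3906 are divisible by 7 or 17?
⌊3906/7⌋ + ⌊3906/17⌋ - ⌊3906/119⌋ = 558 + 229 - 32 = 755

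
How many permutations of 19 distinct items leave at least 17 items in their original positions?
Exactly j fixed points: C(19,j)·!(19-j); sum over j ≥ 17 (derangement numbers via !m = (m-1)·(!(m-1) + !(m-2)): !0..!2 = 1, 0, 1). Σ_{j=17}^{19} C(19,j)·!(19-j) = C(19,17)·!2 + C(19,18)·!1 + C(19,19)·!0 = 171·1 + 19·0 + 1·1 = 172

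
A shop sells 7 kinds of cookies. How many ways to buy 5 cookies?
C(5+7-1, 7-1) = C(11, 6) = 462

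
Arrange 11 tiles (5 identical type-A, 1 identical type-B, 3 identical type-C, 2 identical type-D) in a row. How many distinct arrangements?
11! / (5! × 1! × 3! × 2!) = 27720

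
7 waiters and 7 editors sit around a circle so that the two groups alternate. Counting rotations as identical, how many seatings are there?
Fix one of the waiters: (7-1)! ways for the remaining waiters, × 7! ways for the editors = 720 × 5040 = 3628800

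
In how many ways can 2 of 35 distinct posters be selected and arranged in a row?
P(35,2) = 35!/(35-2)! = 1190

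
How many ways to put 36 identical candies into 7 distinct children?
C(36+7-1, 7-1) = C(42, 6) = 5245786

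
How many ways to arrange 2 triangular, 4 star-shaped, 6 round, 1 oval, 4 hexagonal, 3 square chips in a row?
20! / (2! × 4! × 6! × 1! × 4! × 3!) = 488864376000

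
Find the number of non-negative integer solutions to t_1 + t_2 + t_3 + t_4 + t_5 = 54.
C(54+5-1, 5-1) = C(58, 4) = 424270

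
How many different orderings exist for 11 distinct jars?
11! = 39916800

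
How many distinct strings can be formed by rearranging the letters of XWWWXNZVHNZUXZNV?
16! / (2! × 1! × 3! × 1! × 3! × 3! × 3!) = 8072064000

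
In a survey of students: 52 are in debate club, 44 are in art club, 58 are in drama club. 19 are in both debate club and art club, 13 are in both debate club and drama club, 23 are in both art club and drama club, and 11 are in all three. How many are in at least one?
|A∪B∪C| = 52+44+58-19-13-23+11 = 110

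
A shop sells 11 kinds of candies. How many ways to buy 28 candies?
C(28+11-1, 11-1) = C(38, 10) = 472733756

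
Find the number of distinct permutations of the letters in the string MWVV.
4! / (2! × 1! × 1!) = 12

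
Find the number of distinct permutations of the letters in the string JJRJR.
5! / (3! × 2!) = 10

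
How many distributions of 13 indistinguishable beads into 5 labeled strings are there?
C(13+5-1, 5-1) = C(17, 4) = 2380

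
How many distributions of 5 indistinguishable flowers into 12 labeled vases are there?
C(5+12-1, 12-1) = C(16, 11) = 4368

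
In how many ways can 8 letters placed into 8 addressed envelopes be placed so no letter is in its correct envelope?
!8 = Σ_{j=0}^{8} (-1)^j·8!/j! = 40320 - 40320 + 20160 - 6720 + 1680 - 336 + 56 - 8 + 1 = 14833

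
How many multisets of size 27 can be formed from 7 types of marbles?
C(27+7-1, 7-1) = C(33, 6) = 1107568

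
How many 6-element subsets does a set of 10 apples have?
C(10,6) = 10!/(6!×4!) = 210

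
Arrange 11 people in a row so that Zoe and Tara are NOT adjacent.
Total - adjacent = 11! - (11-1)!×2 = 39916800 - 7257600 = 32659200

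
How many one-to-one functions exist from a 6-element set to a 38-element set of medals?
P(38,6) = 38!/(38-6)! = 1987690320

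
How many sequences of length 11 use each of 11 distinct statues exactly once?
11! = 39916800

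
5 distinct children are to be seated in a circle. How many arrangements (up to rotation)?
Circular: fix one position, arrange the rest. (5-1)! = 24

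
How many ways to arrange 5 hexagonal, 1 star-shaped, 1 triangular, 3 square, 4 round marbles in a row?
14! / (5! × 1! × 1! × 3! × 4!) = 5045040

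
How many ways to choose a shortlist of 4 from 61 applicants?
C(61,4) = 61!/(4!×57!) = 521855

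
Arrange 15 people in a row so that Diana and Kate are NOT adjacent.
Total - adjacent = 15! - (15-1)!×2 = 1307674368000 - 174356582400 = 1133317785600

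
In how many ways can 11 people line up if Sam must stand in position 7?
Fix one position: (11-1)! = 3628800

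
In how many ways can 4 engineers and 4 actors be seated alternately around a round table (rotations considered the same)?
Fix one of the engineers: (4-1)! ways for the remaining engineers, × 4! ways for the actors = 6 × 24 = 144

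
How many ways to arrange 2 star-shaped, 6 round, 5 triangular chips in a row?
13! / (2! × 6! × 5!) = 36036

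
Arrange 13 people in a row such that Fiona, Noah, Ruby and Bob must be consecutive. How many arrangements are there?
Treat the 4 as one block: (13-4+1)! × 4! = 3628800 × 24 = 87091200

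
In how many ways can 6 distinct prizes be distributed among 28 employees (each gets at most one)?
P(28,6) = 28!/(28-6)! = 271252800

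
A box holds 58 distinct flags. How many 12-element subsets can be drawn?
C(58,12) = 58!/(12!×46!) = 891794789340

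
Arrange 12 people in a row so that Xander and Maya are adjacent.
Treat as block: (12-1)! × 2! = 39916800 × 2 = 79833600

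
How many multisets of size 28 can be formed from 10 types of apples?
C(28+10-1, 10-1) = C(37, 9) = 124403620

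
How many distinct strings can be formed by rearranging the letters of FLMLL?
5! / (1! × 3! × 1!) = 20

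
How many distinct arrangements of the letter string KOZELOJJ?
8! / (1! × 1! × 2! × 1! × 2! × 1!) = 10080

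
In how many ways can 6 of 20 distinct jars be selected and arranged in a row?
P(20,6) = 20!/(20-6)! = 27907200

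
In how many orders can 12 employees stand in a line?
12! = 479001600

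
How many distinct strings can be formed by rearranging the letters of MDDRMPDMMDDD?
12! / (4! × 1! × 6! × 1!) = 27720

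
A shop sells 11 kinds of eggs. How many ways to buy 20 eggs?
C(20+11-1, 11-1) = C(30, 10) = 30045015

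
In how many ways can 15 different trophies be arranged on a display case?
15! = 1307674368000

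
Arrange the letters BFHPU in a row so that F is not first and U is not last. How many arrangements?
By inclusion-exclusion: 5! - 2×(5-1)! + (5-2)! = 120 - 48 + 6 = 78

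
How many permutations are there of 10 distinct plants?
10! = 3628800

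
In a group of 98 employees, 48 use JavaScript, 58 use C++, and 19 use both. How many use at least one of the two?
|A∪B| = |A| + |B| - |A∩B| = 48 + 58 - 19 = 87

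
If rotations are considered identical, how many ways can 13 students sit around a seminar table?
Circular: fix one position, arrange the rest. (13-1)! = 479001600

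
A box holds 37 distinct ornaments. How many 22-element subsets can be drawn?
C(37,22) = 37!/(22!×15!) = 9364199760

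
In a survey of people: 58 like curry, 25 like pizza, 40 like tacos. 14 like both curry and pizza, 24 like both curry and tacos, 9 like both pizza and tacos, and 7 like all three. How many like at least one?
|A∪B∪C| = 58+25+40-14-24-9+7 = 83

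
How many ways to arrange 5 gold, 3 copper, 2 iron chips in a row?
10! / (5! × 3! × 2!) = 2520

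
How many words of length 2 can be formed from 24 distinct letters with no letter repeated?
P(24,2) = 24!/(24-2)! = 552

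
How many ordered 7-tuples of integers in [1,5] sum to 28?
Coefficient of x^28 in (x + x² + ... + x^5)^7. By inclusion-exclusion on dice exceeding 5: Σ_j (-1)^j C(7,j)·C(28-1-5j, 6) = C(7,0)·C(27,6) - C(7,1)·C(22,6) + C(7,2)·C(17,6) - C(7,3)·C(12,6) + C(7,4)·C(7,6) = 1·296010 - 7·74613 + 21·12376 - 35·924 + 35·7 = 1520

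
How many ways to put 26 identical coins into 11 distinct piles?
C(26+11-1, 11-1) = C(36, 10) = 254186856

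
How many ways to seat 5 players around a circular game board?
Circular: fix one position, arrange the rest. (5-1)! = 24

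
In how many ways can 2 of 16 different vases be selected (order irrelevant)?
C(16,2) = 16!/(2!×14!) = 120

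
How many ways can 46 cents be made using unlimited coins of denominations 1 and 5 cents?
Coefficient of x^46 in 1/(1-x^1) · 1/(1-x^5). Use j coins of 5 for j = 0..⌊46/5⌋ = 9, the rest in 1s: 9 + 1 = 10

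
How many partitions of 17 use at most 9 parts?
By conjugation, equals partitions of 17 into parts ≤ 9. Let r_j(i) = number of partitions of i into parts ≤ j, for i = 0..17. r_1(i) = 1 for all i; r_j(i) = r_{j-1}(i) + r_j(i-j). Rows j = 2..9: ≤2: 1 1 2 2 3 3 4 4 5 5 6 6 7 7 8 8 9 9; ≤3: 1 1 2 3 4 5 7 8 10 12 14 16 19 21 24 27 30 33; ≤4: 1 1 2 3 5 6 9 11 15 18 23 27 34 39 47 54 64 72; ≤5: 1 1 2 3 5 7 10 13 18 23 30 37 47 57 70 84 101 119; ≤6: 1 1 2 3 5 7 11 14 20 26 35 44 58 71 90 110 136 163; ≤7: 1 1 2 3 5 7 11 15 21 28 38 49 65 82 105 131 164 201; ≤8: 1 1 2 3 5 7 11 15 22 29 40 52 70 89 116 146 186 230; ≤9: 1 1 2 3 5 7 11 15 22 30 41 54 73 94 123 157 201 252. r_9(17) = 252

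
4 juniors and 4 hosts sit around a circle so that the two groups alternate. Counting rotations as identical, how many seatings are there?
Fix one of the juniors: (4-1)! ways for the remaining juniors, × 4! ways for the hosts = 6 × 24 = 144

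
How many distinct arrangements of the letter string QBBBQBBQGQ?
10! / (1! × 5! × 4!) = 1260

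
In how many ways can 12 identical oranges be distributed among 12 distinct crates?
C(12+12-1, 12-1) = C(23, 11) = 1352078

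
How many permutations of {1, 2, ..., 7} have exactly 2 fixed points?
Choose the 2 fixed points C(7,2) = 21, derange the rest: !5 = Σ_{j=0}^{5} (-1)^j·5!/j! = 120 - 120 + 60 - 20 + 5 - 1 = 44. Product = 21 × 44 = 924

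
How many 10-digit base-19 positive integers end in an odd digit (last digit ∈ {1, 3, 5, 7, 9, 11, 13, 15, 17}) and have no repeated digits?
Last∈{1,3,5,7,9,11,13,15,17}. Last=0: 0. Last nonzero: 9×17×P(17,8) = 149967417600. Total = 149967417600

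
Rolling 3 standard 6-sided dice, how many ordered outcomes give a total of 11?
Coefficient of x^11 in (x + x² + ... + x^6)^3. By inclusion-exclusion on dice exceeding 6: Σ_j (-1)^j C(3,j)·C(11-1-6j, 2) = C(3,0)·C(10,2) - C(3,1)·C(4,2) = 1·45 - 3·6 = 27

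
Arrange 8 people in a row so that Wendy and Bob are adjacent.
Treat as block: (8-1)! × 2! = 5040 × 2 = 10080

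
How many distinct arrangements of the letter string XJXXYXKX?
8! / (5! × 1! × 1! × 1!) = 336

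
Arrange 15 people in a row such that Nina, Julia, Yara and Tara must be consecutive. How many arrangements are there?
Treat the 4 as one block: (15-4+1)! × 4! = 479001600 × 24 = 11496038400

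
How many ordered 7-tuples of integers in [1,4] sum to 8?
Coefficient of x^8 in (x + x² + ... + x^4)^7. By inclusion-exclusion on dice exceeding 4: Σ_j (-1)^j C(7,j)·C(8-1-4j, 6) = C(7,0)·C(7,6) = 1·7 = 7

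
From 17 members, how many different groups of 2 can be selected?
C(17,2) = 17!/(2!×15!) = 136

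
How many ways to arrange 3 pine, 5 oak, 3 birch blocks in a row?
11! / (3! × 5! × 3!) = 9240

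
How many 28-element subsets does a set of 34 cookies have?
C(34,28) = 34!/(28!×6!) = 1344904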